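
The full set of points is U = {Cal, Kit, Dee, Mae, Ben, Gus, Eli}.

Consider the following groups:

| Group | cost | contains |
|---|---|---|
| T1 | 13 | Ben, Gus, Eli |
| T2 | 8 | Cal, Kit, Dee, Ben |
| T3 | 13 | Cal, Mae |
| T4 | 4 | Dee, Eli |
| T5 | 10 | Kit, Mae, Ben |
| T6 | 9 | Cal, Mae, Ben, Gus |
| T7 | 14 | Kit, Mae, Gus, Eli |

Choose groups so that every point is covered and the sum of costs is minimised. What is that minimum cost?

21

T2, T4, T6 together cover every point (T2 ∪ T4 ∪ T6 = {Cal, Kit, Dee, Mae, Ben, Gus, Eli}); total cost 8 + 4 + 9 = 21.
No covering selection has total cost below 21.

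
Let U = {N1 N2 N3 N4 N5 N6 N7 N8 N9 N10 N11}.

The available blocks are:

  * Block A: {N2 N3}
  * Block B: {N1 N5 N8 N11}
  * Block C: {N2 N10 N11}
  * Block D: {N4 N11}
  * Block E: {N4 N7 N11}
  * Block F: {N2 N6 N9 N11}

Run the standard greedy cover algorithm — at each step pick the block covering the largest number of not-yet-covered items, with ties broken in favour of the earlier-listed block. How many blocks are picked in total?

Greedy: pick B (covers 4 new) → pick F (covers 3 new) → pick E (covers 2 new) → pick A (covers 1 new) → pick C (covers 1 new). Total picks: 5.

5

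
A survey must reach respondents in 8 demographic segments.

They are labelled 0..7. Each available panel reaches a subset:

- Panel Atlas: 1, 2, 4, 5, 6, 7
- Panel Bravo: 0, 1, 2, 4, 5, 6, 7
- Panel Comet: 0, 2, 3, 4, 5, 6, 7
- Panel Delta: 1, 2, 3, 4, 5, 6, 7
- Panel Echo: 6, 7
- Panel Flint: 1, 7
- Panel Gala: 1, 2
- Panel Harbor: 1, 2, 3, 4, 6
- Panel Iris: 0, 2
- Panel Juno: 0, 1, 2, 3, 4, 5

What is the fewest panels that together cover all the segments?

Take {Delta, Juno}. Their union is {0, 1, 2, 3, 4, 5, 6, 7}, which is all 8 segments.
No single panel has all 8 segments (the largest, Bravo, has 7), so 2 is optimal.

2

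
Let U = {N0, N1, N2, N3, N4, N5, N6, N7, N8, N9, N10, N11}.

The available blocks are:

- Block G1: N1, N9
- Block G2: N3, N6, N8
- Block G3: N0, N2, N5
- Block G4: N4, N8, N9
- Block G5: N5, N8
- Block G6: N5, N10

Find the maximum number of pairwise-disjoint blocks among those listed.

G1, G2, G3 are pairwise disjoint (G1={N1,N9}; G2={N3,N6,N8}; G3={N0,N2,N5}).
Every remaining block overlaps one of these, and no 4 of the listed blocks are pairwise disjoint, so 3 is the maximum.

3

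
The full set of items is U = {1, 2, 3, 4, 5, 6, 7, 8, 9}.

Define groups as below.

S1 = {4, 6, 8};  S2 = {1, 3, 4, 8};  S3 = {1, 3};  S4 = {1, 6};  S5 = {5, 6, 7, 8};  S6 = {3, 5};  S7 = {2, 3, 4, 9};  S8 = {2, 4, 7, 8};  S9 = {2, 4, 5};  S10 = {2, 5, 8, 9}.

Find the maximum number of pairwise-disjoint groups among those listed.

3

S4, S6, S8 are pairwise disjoint (S4={1,6}; S6={3,5}; S8={2,4,7,8}).
Every remaining group overlaps one of these, and no 4 of the listed groups are pairwise disjoint, so 3 is the maximum.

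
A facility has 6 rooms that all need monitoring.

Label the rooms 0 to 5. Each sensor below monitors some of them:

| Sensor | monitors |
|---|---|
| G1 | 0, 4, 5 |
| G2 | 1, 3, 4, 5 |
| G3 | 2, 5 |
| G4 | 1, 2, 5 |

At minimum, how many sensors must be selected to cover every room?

3

Take {G1, G2, G3}. Their union is {0, 1, 2, 3, 4, 5}, which is all 6 rooms.
Only G1 contains 0, so G1 is forced; the remaining 3 rooms need at least 2 more sensors (each remaining sensor adds at most 2) — so at least 3 sensors are needed, and 3 is optimal.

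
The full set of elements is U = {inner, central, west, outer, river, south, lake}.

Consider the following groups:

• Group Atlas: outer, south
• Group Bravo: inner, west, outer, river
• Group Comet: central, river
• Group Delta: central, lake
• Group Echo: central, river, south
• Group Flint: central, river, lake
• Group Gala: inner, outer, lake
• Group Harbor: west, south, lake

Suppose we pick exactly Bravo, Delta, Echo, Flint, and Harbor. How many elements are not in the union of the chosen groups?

Union of Bravo, Delta, Echo, Flint, Harbor = {inner, central, west, outer, river, south, lake} — that's every element, so 0 are uncovered.

0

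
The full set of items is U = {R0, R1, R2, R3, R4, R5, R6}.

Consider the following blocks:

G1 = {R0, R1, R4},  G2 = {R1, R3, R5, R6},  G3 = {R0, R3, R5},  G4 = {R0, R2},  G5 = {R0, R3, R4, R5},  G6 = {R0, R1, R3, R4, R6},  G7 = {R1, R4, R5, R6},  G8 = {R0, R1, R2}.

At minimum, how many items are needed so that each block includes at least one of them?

Take H = {R0, R1}. Each listed block contains at least one of these, so H is a hitting set of size 2.
The blocks G2, G4 are pairwise disjoint, so any hitting set needs a separate item for each — at least 2. Hence 2 is optimal.

2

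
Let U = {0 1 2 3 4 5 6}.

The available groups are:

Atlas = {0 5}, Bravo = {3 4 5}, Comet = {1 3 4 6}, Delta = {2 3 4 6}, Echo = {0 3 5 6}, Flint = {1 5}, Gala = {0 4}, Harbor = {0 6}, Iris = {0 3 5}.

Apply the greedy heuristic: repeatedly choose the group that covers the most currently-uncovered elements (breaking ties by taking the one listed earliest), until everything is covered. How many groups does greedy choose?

3

Greedy: pick Comet (covers 4 new) → pick Atlas (covers 2 new) → pick Delta (covers 1 new). Total picks: 3.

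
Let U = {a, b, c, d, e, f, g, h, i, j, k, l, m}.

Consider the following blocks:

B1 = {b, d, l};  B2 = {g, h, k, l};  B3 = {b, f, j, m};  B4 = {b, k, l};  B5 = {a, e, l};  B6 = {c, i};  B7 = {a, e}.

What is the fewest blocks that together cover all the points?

5

B1 and B2 and B3 and B6 and B7 together: B1 ∪ B2 ∪ B3 ∪ B6 ∪ B7 = {a, b, c, d, e, f, g, h, i, j, k, l, m} — every point is covered.
Only B1 contains d, so B1 is forced; the remaining 10 points need at least 4 more blocks (each remaining block adds at most 3) — so at least 5 blocks are needed, and 5 is optimal.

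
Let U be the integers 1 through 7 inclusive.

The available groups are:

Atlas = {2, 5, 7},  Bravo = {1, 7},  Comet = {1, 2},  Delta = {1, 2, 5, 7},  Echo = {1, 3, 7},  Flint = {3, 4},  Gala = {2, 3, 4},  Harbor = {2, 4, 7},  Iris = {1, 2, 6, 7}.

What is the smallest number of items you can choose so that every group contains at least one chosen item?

3

The 3 items {1, 4, 5} hit every group.
No choice of 2 items meets every group, so 3 is the minimum.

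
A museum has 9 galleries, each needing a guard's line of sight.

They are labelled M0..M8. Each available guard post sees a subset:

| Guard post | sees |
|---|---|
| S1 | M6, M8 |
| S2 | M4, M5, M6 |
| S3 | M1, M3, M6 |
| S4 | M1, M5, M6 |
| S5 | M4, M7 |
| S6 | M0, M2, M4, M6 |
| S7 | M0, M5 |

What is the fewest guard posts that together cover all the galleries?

S1 and S3 and S4 and S5 and S6 together: S1 ∪ S3 ∪ S4 ∪ S5 ∪ S6 = {M0, M1, M2, M3, M4, M5, M6, M7, M8} — every gallery is covered.
No 4 of the 7 guard posts cover everything (all 35 combinations miss at least one gallery), so 5 is optimal.

5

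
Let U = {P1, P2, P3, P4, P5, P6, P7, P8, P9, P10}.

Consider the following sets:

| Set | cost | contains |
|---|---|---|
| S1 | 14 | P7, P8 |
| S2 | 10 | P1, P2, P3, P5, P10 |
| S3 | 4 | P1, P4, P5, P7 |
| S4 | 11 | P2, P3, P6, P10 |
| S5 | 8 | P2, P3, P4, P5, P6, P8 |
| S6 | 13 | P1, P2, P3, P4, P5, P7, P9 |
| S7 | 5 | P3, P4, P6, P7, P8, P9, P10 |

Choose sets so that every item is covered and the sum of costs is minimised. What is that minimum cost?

15

S2, S7 together cover every item (S2 ∪ S7 = {P1, P2, P3, P4, P5, P6, P7, P8, P9, P10}); total cost 10 + 5 = 15.
The greedy pick S7, S3, S5 costs 17; no covering selection beats 15.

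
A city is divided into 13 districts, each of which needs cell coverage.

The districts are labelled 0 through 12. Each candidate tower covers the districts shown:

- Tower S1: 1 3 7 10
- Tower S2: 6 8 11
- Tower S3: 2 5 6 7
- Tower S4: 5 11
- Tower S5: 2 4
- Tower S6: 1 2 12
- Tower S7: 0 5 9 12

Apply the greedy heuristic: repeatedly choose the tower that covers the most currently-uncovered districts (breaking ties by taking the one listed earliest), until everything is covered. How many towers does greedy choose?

4

Greedy: pick S1 (covers 4 new) → pick S7 (covers 4 new) → pick S2 (covers 3 new) → pick S5 (covers 2 new). Total picks: 4.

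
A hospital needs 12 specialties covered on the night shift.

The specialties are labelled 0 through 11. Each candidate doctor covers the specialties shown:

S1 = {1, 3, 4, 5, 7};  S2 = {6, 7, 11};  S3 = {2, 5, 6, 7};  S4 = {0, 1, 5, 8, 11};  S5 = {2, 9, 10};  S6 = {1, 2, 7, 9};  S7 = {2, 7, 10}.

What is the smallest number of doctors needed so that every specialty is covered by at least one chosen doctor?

S1 and S3 and S4 and S5 together: S1 ∪ S3 ∪ S4 ∪ S5 = {0, 1, 2, 3, 4, 5, 6, 7, 8, 9, 10, 11} — every specialty is covered.
Only S4 contains 0, so S4 is forced; the remaining 7 specialties need at least 3 more doctors (each remaining doctor adds at most 3) — so at least 4 doctors are needed, and 4 is optimal.

4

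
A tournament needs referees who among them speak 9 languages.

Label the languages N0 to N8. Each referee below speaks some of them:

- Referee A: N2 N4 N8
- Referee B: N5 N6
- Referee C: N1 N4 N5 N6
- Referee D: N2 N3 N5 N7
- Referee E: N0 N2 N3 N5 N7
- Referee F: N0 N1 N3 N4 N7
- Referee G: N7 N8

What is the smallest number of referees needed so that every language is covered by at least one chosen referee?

Take {A, B, F}. Their union is {N0, N1, N2, N3, N4, N5, N6, N7, N8}, which is all 9 languages.
No 2 of the 7 referees cover everything (all 21 combinations miss at least one language), so 3 is optimal.

3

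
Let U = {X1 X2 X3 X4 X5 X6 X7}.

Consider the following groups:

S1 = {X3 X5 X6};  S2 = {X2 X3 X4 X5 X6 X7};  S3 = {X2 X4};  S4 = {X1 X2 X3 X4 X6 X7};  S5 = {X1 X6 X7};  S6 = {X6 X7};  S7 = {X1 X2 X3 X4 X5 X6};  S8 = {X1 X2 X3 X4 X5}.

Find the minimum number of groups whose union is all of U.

Take {S6, S8}. Their union is {X1, X2, X3, X4, X5, X6, X7}, which is all 7 items.
No single group has all 7 items (the largest, S2, has 6), so 2 is optimal.

2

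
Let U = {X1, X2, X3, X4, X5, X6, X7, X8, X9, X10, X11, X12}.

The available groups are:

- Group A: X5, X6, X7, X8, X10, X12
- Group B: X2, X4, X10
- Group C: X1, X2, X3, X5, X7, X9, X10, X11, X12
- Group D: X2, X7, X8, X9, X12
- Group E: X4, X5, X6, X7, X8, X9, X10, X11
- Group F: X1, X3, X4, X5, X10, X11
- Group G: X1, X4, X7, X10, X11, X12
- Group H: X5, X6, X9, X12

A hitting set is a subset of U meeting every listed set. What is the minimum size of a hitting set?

T = {X10, X12} meets every group (each contains at least one member of T), and |T| = 2.
The groups B, H are pairwise disjoint, so any hitting set needs a separate point for each — at least 2. Hence 2 is optimal.

2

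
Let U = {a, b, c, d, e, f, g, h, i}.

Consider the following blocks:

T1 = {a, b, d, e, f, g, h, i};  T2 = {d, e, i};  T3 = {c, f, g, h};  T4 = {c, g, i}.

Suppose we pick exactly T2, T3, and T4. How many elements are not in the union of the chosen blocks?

2

Union of T2, T3, T4 = {c, d, e, f, g, h, i}.
Not covered: a, b — 2 elements.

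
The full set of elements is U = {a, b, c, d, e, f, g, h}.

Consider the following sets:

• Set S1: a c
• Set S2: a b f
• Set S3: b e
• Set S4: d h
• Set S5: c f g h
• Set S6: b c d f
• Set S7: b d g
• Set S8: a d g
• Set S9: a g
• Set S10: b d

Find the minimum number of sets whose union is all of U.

3

S3 and S5 and S8 together: S3 ∪ S5 ∪ S8 = {a, b, c, d, e, f, g, h} — every element is covered.
Only S3 contains e, so S3 is forced; the remaining 6 elements need at least 2 more sets (each remaining set adds at most 4) — so at least 3 sets are needed, and 3 is optimal.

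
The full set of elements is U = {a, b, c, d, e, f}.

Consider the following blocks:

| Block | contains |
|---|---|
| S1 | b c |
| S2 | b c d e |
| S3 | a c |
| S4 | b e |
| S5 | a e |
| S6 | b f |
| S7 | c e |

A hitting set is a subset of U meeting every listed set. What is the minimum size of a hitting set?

3

Take H = {a, b, e}. Each listed block contains at least one of these, so H is a hitting set of size 3.
No choice of 2 elements meets every block, so 3 is the minimum.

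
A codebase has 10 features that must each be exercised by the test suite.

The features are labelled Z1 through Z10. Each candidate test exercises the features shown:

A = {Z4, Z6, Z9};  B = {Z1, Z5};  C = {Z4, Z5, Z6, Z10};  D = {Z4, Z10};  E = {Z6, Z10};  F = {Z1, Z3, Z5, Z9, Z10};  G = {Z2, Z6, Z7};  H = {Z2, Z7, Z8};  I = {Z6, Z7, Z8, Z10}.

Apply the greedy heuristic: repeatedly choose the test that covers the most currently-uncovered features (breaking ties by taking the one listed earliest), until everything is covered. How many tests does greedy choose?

4

Greedy: pick F (covers 5 new) → pick G (covers 3 new) → pick A (covers 1 new) → pick H (covers 1 new). Total picks: 4.
(The true minimum cover uses only 3 tests, so greedy is not optimal here.)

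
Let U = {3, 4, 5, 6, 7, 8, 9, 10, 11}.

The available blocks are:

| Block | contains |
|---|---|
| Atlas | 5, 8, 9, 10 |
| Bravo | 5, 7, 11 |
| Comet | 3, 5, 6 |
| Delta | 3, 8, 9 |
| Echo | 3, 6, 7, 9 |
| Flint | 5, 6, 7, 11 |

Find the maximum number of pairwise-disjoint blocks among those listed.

Delta, Flint are pairwise disjoint (Delta={3,8,9}; Flint={5,6,7,11}).
Every remaining block overlaps one of these, and no 3 of the listed blocks are pairwise disjoint, so 2 is the maximum.

2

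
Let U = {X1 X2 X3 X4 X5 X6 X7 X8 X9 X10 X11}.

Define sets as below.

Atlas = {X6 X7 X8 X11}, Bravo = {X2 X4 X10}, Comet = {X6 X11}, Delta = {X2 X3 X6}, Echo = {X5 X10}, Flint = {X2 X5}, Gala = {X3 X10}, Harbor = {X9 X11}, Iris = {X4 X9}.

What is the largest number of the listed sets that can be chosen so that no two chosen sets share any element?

4

Atlas, Flint, Gala, Iris are pairwise disjoint (Atlas={X6,X7,X8,X11}; Flint={X2,X5}; Gala={X3,X10}; Iris={X4,X9}).
Every remaining set overlaps one of these, and no 5 of the listed sets are pairwise disjoint, so 4 is the maximum.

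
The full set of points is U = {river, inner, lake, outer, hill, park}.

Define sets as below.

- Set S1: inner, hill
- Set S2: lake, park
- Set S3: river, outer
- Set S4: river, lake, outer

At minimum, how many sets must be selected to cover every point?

3

S1 and S2 and S4 together: S1 ∪ S2 ∪ S4 = {river, inner, lake, outer, hill, park} — every point is covered.
Only S1 contains inner, so S1 is forced; the remaining 4 points need at least 2 more sets (each remaining set adds at most 3) — so at least 3 sets are needed, and 3 is optimal.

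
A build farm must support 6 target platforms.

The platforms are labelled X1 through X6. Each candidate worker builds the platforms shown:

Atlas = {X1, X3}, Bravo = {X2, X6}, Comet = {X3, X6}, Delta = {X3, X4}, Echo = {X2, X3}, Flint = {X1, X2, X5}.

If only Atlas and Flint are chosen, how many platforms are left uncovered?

Union of Atlas, Flint = {X1, X2, X3, X5}.
Not covered: X4, X6 — 2 platforms.

2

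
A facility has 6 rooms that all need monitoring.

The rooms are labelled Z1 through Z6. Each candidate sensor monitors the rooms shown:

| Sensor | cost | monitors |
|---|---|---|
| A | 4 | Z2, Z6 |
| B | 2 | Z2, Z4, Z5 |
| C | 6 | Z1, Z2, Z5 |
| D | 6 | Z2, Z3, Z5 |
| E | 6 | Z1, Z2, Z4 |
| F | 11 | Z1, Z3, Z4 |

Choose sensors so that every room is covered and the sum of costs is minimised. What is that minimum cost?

16

A, D, E together cover every room (A ∪ D ∪ E = {Z1, Z2, Z3, Z4, Z5, Z6}); total cost 4 + 6 + 6 = 16.
The greedy pick B, A, F costs 17; no covering selection beats 16.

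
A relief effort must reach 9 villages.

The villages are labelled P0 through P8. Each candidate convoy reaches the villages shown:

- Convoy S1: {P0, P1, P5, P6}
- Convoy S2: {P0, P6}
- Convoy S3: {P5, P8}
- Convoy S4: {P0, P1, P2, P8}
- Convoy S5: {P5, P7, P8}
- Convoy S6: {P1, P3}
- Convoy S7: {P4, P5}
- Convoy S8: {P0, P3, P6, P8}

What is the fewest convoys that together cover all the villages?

Take {S4, S5, S7, S8}. Their union is {P0, P1, P2, P3, P4, P5, P6, P7, P8}, which is all 9 villages.
Only S4 contains P2, so S4 is forced; the remaining 5 villages need at least 3 more convoys (each remaining convoy adds at most 2) — so at least 4 convoys are needed, and 4 is optimal.

4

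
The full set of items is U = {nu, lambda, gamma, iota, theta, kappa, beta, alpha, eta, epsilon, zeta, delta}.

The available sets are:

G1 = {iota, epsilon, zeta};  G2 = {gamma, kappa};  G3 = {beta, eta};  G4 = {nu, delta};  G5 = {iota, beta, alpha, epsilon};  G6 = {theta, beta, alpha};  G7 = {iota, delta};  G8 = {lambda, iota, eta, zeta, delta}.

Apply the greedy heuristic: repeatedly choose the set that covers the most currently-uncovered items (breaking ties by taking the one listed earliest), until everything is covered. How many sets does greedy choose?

5

Greedy: pick G8 (covers 5 new) → pick G5 (covers 3 new) → pick G2 (covers 2 new) → pick G4 (covers 1 new) → pick G6 (covers 1 new). Total picks: 5.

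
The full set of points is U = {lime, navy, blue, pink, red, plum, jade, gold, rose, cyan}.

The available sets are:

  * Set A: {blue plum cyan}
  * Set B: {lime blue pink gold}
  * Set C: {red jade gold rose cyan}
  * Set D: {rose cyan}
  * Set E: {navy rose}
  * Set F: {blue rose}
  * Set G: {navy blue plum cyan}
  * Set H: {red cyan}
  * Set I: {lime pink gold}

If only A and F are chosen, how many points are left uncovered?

Union of A, F = {blue, plum, rose, cyan}.
Not covered: lime, navy, pink, red, jade, gold — 6 points.

6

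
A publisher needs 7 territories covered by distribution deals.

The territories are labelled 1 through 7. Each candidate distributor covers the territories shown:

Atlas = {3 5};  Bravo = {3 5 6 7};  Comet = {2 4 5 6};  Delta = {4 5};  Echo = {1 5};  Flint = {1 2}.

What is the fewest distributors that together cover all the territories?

3

Take {Bravo, Delta, Flint}. Their union is {1, 2, 3, 4, 5, 6, 7}, which is all 7 territories.
Only Bravo contains 7, so Bravo is forced; the remaining 3 territories need at least 2 more distributors (each remaining distributor adds at most 2) — so at least 3 distributors are needed, and 3 is optimal.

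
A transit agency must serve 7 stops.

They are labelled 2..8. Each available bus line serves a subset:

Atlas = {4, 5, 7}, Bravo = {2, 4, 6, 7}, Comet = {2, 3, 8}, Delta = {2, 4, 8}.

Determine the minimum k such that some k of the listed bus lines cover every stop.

Take {Atlas, Bravo, Comet}. Their union is {2, 3, 4, 5, 6, 7, 8}, which is all 7 stops.
Only Comet contains 3, so Comet is forced; the remaining 4 stops need at least 2 more bus lines (each remaining bus line adds at most 3) — so at least 3 bus lines are needed, and 3 is optimal.

3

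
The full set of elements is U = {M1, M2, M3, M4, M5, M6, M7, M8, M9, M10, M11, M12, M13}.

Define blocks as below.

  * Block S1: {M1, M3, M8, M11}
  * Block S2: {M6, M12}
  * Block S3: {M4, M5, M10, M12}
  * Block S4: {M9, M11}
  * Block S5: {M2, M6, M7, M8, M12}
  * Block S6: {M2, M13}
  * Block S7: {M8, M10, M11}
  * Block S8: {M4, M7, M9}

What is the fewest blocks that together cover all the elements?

5

S1, S3, S4, S5, and S6 cover everything between them: the union {M1, M2, M3, M4, M5, M6, M7, M8, M9, M10, M11, M12, M13} is all of U.
No 4 of the 8 blocks cover everything (all 70 combinations miss at least one element), so 5 is optimal.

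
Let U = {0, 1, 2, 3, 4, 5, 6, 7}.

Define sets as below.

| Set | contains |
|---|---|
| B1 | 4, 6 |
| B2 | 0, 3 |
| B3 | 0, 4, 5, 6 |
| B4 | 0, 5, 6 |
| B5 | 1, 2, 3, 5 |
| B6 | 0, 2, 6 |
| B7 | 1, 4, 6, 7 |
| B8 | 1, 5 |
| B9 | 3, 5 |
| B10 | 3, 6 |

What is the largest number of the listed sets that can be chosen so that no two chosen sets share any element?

3

B1, B2, B8 are pairwise disjoint (B1={4,6}; B2={0,3}; B8={1,5}).
Every remaining set overlaps one of these, and no 4 of the listed sets are pairwise disjoint, so 3 is the maximum.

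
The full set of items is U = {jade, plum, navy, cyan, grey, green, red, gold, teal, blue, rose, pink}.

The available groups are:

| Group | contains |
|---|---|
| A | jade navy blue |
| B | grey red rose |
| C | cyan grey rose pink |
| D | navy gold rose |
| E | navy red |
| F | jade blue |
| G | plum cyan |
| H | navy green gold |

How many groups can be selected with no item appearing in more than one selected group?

4

B, F, G, H are pairwise disjoint (B={grey,red,rose}; F={jade,blue}; G={plum,cyan}; H={navy,green,gold}).
Every remaining group overlaps one of these, and no 5 of the listed groups are pairwise disjoint, so 4 is the maximum.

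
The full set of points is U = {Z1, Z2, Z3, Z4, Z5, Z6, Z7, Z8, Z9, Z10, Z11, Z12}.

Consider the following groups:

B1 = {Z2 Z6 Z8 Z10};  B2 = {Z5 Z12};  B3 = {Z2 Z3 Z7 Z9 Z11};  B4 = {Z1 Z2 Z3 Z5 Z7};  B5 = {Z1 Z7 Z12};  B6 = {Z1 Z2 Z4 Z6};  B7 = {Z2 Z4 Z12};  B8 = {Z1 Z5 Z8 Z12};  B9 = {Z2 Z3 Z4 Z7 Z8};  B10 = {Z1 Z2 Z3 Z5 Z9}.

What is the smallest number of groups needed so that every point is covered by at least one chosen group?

B1 and B3 and B7 and B10 together: B1 ∪ B3 ∪ B7 ∪ B10 = {Z1, Z2, Z3, Z4, Z5, Z6, Z7, Z8, Z9, Z10, Z11, Z12} — every point is covered.
No 3 of the 10 groups cover everything (all 120 combinations miss at least one point), so 4 is optimal.

4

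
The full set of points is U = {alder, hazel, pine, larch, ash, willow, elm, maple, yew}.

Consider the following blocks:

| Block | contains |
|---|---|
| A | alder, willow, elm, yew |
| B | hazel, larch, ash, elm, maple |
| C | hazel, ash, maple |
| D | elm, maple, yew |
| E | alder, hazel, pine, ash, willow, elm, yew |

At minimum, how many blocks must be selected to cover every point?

2

B and E cover everything between them: the union {alder, hazel, pine, larch, ash, willow, elm, maple, yew} is all of U.
No single block has all 9 points (the largest, E, has 7), so 2 is optimal.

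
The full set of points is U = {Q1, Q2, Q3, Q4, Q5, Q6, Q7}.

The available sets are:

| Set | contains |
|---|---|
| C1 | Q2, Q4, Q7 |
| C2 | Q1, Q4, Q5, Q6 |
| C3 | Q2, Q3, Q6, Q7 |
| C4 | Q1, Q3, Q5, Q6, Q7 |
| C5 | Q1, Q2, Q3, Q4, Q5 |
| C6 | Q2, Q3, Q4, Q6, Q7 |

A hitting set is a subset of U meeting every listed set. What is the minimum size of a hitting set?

2

The 2 points {Q5, Q7} hit every set.
No single point lies in every set, so at least 2 are needed and 2 is optimal.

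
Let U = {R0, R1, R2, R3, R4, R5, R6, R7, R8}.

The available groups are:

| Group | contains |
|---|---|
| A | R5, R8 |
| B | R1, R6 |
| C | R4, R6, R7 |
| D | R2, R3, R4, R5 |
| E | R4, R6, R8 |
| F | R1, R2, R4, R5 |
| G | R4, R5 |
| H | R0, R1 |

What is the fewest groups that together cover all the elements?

Take {A, C, D, H}. Their union is {R0, R1, R2, R3, R4, R5, R6, R7, R8}, which is all 9 elements.
Only D contains R3, so D is forced; the remaining 5 elements need at least 3 more groups (each remaining group adds at most 2) — so at least 4 groups are needed, and 4 is optimal.

4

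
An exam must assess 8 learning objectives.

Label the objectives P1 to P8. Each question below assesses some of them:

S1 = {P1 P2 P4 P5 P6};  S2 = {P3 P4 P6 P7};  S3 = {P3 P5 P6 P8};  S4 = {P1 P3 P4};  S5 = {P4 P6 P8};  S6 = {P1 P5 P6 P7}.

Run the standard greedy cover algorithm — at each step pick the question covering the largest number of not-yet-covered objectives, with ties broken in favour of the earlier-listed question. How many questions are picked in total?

Greedy: pick S1 (covers 5 new) → pick S2 (covers 2 new) → pick S3 (covers 1 new). Total picks: 3.

3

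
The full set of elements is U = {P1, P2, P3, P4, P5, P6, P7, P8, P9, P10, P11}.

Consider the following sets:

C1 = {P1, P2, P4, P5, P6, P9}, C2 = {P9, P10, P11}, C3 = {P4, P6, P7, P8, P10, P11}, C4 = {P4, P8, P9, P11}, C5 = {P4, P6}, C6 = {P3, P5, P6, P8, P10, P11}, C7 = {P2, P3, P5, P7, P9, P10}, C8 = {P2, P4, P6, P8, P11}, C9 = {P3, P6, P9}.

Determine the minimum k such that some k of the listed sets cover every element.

3

Take {C1, C7, C8}. Their union is {P1, P2, P3, P4, P5, P6, P7, P8, P9, P10, P11}, which is all 11 elements.
Only C1 contains P1, so C1 is forced; the remaining 5 elements need at least 2 more sets (each remaining set adds at most 4) — so at least 3 sets are needed, and 3 is optimal.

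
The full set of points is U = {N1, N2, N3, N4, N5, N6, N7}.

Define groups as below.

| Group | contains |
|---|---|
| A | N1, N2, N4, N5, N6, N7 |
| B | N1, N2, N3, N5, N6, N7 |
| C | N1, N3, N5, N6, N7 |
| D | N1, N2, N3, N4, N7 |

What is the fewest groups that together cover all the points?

2

A and D cover everything between them: the union {N1, N2, N3, N4, N5, N6, N7} is all of U.
No single group has all 7 points (the largest, A, has 6), so 2 is optimal.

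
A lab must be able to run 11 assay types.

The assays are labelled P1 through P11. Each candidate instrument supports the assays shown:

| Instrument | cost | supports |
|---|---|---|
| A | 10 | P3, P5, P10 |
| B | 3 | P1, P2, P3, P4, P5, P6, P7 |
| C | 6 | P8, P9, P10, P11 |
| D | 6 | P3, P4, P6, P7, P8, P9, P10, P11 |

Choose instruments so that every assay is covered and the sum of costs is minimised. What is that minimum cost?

B, D together cover every assay (B ∪ D = {P1, P2, P3, P4, P5, P6, P7, P8, P9, P10, P11}); total cost 3 + 6 = 9.
No covering selection has total cost below 9.

9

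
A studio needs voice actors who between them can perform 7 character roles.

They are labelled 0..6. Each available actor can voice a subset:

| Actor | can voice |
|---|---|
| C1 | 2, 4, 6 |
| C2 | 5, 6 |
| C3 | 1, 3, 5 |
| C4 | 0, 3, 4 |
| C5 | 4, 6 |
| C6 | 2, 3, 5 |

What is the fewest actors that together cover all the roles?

3

C1 and C3 and C4 together: C1 ∪ C3 ∪ C4 = {0, 1, 2, 3, 4, 5, 6} — every role is covered.
Each actor has at most 3 roles, and 2·3 = 6 < 7 — so at least 3 actors are needed, and 3 is optimal.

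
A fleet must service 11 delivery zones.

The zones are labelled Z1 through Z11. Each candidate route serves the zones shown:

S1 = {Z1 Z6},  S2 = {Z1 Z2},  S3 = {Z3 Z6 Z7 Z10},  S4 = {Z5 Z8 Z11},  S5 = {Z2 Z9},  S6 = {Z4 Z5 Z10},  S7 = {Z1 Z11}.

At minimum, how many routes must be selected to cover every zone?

S1 and S3 and S4 and S5 and S6 together: S1 ∪ S3 ∪ S4 ∪ S5 ∪ S6 = {Z1, Z2, Z3, Z4, Z5, Z6, Z7, Z8, Z9, Z10, Z11} — every zone is covered.
No 4 of the 7 routes cover everything (all 35 combinations miss at least one zone), so 5 is optimal.

5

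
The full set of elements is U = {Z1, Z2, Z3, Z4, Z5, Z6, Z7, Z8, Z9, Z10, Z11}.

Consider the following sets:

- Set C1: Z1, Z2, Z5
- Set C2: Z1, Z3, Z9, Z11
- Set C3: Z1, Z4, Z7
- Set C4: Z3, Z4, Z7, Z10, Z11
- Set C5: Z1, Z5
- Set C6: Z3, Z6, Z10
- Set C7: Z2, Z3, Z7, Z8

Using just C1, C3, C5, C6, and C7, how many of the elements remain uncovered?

2

Union of C1, C3, C5, C6, C7 = {Z1, Z2, Z3, Z4, Z5, Z6, Z7, Z8, Z10}.
Not covered: Z9, Z11 — 2 elements.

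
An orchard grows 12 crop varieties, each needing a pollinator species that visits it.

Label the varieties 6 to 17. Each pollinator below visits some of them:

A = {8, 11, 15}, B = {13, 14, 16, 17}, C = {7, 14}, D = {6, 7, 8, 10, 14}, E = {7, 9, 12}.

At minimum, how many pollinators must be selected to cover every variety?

A and B and D and E together: A ∪ B ∪ D ∪ E = {6, 7, 8, 9, 10, 11, 12, 13, 14, 15, 16, 17} — every variety is covered.
Only D contains 6, so D is forced; the remaining 7 varieties need at least 3 more pollinators (each remaining pollinator adds at most 3) — so at least 4 pollinators are needed, and 4 is optimal.

4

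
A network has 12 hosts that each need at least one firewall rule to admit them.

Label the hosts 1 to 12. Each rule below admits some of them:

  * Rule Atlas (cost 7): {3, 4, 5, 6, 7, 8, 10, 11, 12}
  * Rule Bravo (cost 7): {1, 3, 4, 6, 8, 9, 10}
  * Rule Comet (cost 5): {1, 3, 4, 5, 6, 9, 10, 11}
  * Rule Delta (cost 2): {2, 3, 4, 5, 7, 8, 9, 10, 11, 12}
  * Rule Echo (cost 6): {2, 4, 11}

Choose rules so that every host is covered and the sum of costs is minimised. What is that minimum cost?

Comet, Delta together cover every host (Comet ∪ Delta = {1, 2, 3, 4, 5, 6, 7, 8, 9, 10, 11, 12}); total cost 5 + 2 = 7.
No covering selection has total cost below 7.

7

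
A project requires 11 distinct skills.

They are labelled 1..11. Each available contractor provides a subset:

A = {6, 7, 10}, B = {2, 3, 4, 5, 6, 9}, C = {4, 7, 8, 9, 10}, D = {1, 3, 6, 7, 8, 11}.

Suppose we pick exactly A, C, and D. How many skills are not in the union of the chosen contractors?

Union of A, C, D = {1, 3, 4, 6, 7, 8, 9, 10, 11}.
Not covered: 2, 5 — 2 skills.

2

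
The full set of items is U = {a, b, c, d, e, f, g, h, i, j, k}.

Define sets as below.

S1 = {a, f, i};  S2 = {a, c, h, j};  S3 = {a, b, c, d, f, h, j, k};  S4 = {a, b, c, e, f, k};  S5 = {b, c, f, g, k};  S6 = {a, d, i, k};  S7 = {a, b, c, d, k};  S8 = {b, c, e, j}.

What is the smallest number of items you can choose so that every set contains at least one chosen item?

T = {a, c} meets every set (each contains at least one member of T), and |T| = 2.
The sets S1, S8 are pairwise disjoint, so any hitting set needs a separate item for each — at least 2. Hence 2 is optimal.

2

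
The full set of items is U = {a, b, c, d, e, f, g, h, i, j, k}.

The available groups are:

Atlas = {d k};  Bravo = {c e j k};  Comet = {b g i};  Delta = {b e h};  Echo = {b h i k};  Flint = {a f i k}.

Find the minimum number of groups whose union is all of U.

5

Take {Atlas, Bravo, Comet, Delta, Flint}. Their union is {a, b, c, d, e, f, g, h, i, j, k}, which is all 11 items.
No 4 of the 6 groups cover everything (all 15 combinations miss at least one item), so 5 is optimal.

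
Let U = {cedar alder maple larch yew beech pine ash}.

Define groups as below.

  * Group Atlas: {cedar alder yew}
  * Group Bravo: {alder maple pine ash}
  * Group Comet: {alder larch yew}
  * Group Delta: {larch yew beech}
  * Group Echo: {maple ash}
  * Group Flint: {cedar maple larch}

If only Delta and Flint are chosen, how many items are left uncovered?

3

Union of Delta, Flint = {cedar, maple, larch, yew, beech}.
Not covered: alder, pine, ash — 3 items.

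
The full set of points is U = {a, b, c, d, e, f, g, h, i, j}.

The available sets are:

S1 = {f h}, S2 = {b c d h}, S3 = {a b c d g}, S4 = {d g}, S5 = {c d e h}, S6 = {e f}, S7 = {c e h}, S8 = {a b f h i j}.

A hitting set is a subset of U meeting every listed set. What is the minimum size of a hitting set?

3

Take T = {c, d, f}. Each listed set contains at least one of these, so T is a hitting set of size 3.
No choice of 2 points meets every set, so 3 is the minimum.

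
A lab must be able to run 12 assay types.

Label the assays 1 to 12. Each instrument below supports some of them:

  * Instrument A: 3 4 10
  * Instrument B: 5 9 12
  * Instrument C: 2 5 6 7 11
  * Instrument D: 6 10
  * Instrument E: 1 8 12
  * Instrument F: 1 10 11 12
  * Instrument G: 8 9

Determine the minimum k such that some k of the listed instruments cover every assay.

4

Take {A, C, E, G}. Their union is {1, 2, 3, 4, 5, 6, 7, 8, 9, 10, 11, 12}, which is all 12 assays.
Only C contains 2, so C is forced; the remaining 7 assays need at least 3 more instruments (each remaining instrument adds at most 3) — so at least 4 instruments are needed, and 4 is optimal.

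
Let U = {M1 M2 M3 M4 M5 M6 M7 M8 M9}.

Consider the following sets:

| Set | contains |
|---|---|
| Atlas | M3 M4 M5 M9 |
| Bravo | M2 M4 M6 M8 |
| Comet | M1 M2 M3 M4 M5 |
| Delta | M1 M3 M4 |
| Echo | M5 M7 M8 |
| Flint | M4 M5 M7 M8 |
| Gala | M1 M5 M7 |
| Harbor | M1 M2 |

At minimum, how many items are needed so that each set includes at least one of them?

3

H = {M2, M3, M5} meets every set (each contains at least one member of H), and |H| = 3.
No choice of 2 items meets every set, so 3 is the minimum.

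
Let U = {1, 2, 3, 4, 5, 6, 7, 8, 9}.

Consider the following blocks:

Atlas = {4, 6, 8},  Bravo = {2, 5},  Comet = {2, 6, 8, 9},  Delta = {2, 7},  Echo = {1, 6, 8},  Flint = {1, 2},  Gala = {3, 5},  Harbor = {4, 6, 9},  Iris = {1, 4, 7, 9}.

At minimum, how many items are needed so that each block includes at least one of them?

The 4 items {2, 5, 6, 9} hit every block.
No choice of 3 items meets every block, so 4 is the minimum.

4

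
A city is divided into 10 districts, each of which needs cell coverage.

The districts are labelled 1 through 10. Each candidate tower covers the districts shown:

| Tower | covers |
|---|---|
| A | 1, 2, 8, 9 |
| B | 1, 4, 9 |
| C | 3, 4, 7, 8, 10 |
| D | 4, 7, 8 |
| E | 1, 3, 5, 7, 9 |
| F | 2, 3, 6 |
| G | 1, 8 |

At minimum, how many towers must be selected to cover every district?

Take {C, E, F}. Their union is {1, 2, 3, 4, 5, 6, 7, 8, 9, 10}, which is all 10 districts.
Only E contains 5, so E is forced; the remaining 5 districts need at least 2 more towers (each remaining tower adds at most 3) — so at least 3 towers are needed, and 3 is optimal.

3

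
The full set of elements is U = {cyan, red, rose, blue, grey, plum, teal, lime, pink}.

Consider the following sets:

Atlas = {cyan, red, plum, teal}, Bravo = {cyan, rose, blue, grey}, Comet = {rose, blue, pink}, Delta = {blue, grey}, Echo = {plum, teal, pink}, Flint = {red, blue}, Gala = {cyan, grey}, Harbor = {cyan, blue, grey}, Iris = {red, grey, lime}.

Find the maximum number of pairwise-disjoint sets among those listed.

Echo, Flint, Gala are pairwise disjoint (Echo={plum,teal,pink}; Flint={red,blue}; Gala={cyan,grey}).
Every remaining set overlaps one of these, and no 4 of the listed sets are pairwise disjoint, so 3 is the maximum.

3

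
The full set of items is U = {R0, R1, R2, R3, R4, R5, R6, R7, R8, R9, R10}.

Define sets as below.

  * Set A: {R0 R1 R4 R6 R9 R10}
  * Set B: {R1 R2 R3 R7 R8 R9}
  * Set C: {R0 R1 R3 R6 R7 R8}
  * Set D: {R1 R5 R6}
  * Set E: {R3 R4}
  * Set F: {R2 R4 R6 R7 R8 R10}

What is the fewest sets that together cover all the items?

Take {A, B, D}. Their union is {R0, R1, R2, R3, R4, R5, R6, R7, R8, R9, R10}, which is all 11 items.
Only D contains R5, so D is forced; the remaining 8 items need at least 2 more sets (each remaining set adds at most 5) — so at least 3 sets are needed, and 3 is optimal.

3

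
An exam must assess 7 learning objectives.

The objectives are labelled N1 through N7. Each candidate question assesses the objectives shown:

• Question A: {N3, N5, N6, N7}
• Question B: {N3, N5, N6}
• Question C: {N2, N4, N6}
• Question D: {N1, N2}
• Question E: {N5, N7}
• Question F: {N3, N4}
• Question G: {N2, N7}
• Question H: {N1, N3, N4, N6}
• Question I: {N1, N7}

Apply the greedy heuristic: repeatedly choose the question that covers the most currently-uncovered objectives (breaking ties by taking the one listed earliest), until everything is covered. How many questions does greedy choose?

Greedy: pick A (covers 4 new) → pick C (covers 2 new) → pick D (covers 1 new). Total picks: 3.

3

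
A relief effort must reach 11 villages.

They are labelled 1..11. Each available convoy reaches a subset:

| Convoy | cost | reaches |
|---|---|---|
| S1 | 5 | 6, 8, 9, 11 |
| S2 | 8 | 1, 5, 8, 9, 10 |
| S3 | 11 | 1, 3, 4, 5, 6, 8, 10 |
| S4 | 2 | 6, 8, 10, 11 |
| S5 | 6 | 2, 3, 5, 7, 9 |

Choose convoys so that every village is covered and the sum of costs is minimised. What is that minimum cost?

S3, S4, S5 together cover every village (S3 ∪ S4 ∪ S5 = {1, 2, 3, 4, 5, 6, 7, 8, 9, 10, 11}); total cost 11 + 2 + 6 = 19.
No covering selection has total cost below 19.

19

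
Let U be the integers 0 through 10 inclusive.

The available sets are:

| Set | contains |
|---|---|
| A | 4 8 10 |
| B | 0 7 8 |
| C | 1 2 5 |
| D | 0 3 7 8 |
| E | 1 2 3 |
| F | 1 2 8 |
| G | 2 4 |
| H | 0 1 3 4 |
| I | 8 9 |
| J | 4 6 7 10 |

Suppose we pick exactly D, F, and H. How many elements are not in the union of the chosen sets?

4

Union of D, F, H = {0, 1, 2, 3, 4, 7, 8}.
Not covered: 5, 6, 9, 10 — 4 elements.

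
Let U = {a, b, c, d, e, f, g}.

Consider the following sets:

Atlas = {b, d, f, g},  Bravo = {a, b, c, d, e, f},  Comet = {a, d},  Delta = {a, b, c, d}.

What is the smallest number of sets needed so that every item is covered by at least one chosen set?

Atlas and Bravo cover everything between them: the union {a, b, c, d, e, f, g} is all of U.
No single set has all 7 items (the largest, Bravo, has 6), so 2 is optimal.

2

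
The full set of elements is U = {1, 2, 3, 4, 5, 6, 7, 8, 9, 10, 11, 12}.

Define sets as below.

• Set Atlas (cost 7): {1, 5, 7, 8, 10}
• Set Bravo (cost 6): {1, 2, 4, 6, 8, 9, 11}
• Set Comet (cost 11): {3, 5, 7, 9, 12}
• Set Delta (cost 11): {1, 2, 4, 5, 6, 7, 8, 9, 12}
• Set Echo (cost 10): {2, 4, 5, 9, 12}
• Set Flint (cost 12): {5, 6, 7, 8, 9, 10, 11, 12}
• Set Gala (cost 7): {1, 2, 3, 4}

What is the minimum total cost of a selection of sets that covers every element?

Flint, Gala together cover every element (Flint ∪ Gala = {1, 2, 3, 4, 5, 6, 7, 8, 9, 10, 11, 12}); total cost 12 + 7 = 19.
The greedy pick Bravo, Atlas, Comet costs 24; no covering selection beats 19.

19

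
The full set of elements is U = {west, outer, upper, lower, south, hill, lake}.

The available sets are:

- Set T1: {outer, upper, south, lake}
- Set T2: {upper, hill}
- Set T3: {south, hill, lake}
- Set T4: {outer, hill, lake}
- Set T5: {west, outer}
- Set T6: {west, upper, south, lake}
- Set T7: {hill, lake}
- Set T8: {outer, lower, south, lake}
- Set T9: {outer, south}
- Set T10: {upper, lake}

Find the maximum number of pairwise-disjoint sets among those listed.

T9, T10 are pairwise disjoint (T9={outer,south}; T10={upper,lake}).
Every remaining set overlaps one of these, and no 3 of the listed sets are pairwise disjoint, so 2 is the maximum.

2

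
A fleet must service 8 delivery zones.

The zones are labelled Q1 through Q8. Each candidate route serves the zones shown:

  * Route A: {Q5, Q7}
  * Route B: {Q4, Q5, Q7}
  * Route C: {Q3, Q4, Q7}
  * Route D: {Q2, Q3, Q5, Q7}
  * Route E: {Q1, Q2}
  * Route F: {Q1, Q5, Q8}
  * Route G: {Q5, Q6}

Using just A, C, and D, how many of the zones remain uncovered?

Union of A, C, D = {Q2, Q3, Q4, Q5, Q7}.
Not covered: Q1, Q6, Q8 — 3 zones.

3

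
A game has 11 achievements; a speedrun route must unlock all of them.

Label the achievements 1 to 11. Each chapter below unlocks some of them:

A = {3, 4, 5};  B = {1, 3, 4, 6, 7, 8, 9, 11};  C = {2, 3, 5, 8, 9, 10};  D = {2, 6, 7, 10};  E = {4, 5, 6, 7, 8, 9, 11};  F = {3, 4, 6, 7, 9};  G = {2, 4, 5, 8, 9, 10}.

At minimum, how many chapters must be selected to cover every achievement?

B and G together: B ∪ G = {1, 2, 3, 4, 5, 6, 7, 8, 9, 10, 11} — every achievement is covered.
No single chapter has all 11 achievements (the largest, B, has 8), so 2 is optimal.

2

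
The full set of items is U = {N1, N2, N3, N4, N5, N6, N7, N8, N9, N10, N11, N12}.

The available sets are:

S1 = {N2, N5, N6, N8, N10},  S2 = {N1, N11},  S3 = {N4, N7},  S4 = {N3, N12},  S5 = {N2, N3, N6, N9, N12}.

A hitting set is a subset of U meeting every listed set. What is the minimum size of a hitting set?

Take H = {N3, N7, N8, N11}. Each listed set contains at least one of these, so H is a hitting set of size 4.
The sets S1, S2, S3, S4 are pairwise disjoint, so any hitting set needs a separate item for each — at least 4. Hence 4 is optimal.

4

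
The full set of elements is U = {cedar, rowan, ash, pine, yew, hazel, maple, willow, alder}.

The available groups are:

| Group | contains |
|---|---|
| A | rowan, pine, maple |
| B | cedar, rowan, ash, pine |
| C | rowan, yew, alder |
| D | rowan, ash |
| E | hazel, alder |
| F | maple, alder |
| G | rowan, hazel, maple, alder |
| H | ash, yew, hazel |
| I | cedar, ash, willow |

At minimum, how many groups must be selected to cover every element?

4

A and E and H and I together: A ∪ E ∪ H ∪ I = {cedar, rowan, ash, pine, yew, hazel, maple, willow, alder} — every element is covered.
No 3 of the 9 groups cover everything (all 84 combinations miss at least one element), so 4 is optimal.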